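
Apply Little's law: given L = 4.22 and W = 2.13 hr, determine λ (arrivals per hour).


Little's law: L = λW → λ = L / W
= 4.22 / 2.13
= 1.98 per hour


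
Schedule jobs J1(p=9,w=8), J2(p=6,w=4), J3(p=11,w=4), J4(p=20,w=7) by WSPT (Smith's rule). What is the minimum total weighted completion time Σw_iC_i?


WSPT order (by p/w): J1 → J2 → J3 → J4
  J1: C=9, w·C=8×9=72
  J2: C=15, w·C=4×15=60
  J3: C=26, w·C=4×26=104
  J4: C=46, w·C=7×46=322
Σ w·C = 558
= 558


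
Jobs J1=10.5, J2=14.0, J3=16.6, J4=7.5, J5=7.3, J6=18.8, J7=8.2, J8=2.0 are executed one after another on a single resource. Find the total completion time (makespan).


Sequential makespan: sum all processing times
= 10.5 + 14.0 + 16.6 + 7.5 + 7.3 + 18.8 + 8.2 + 2.0
= 84.9 time units


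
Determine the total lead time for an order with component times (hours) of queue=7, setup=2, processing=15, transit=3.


Lead time = queue + setup + processing + transit
= 7 + 2 + 15 + 3
= 27 hours


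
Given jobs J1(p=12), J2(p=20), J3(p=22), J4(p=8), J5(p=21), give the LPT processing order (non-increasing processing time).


LPT: sort by longest processing time first
  J3: p=22
  J5: p=21
  J2: p=20
  J1: p=12
  J4: p=8
Order: J3 → J5 → J2 → J1 → J4


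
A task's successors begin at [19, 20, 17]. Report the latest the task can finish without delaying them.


LF = min of all successor start times
Successors start at: [19, 20, 17]
LF = min(19, 20, 17)
= 17


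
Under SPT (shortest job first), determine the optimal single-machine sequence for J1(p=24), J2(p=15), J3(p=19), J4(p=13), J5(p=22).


SPT: sort by shortest processing time
  J4: p=13
  J2: p=15
  J3: p=19
  J5: p=22
  J1: p=24
Order: J4 → J2 → J3 → J5 → J1


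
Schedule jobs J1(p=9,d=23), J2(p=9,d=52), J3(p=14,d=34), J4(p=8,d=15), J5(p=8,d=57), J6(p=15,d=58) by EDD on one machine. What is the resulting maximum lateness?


EDD order: J4 → J1 → J3 → J2 → J5 → J6
Completion and lateness:
  J4: C=8, d=15, L=8-15=-7
  J1: C=17, d=23, L=17-23=-6
  J3: C=31, d=34, L=31-34=-3
  J2: C=40, d=52, L=40-52=-12
  J5: C=48, d=57, L=48-57=-9
  J6: C=63, d=58, L=63-58=5
Lmax = max(-7, -6, -3, -12, -9, 5)
= 5


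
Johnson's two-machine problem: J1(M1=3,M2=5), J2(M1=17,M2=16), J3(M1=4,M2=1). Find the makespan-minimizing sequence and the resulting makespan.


Johnson's rule:
Group 1 (M1≤M2, sort by M1): ['J1']
Group 2 (M1>M2, sort desc M2): ['J2', 'J3']
Sequence: J1 → J2 → J3
Makespan calculation:
  J1: M1 done=3, M2 done=8
  J2: M1 done=20, M2 done=36
  J3: M1 done=24, M2 done=37
= Sequence: J1 → J2 → J3, Makespan: 37


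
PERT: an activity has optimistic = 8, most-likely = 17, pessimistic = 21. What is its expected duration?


te = (o + 4m + p) / 6
= (8 + 4×17 + 21) / 6
= (8 + 68 + 21) / 6
= 97 / 6
= 16.17


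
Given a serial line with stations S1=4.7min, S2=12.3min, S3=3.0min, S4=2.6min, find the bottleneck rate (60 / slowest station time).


Bottleneck = longest station time
Station times: [4.7, 12.3, 3.0, 2.6]
Max = 12.3 min
Rate = 60 / 12.3
= 4.88 units/hour (bottleneck: 12.3min)


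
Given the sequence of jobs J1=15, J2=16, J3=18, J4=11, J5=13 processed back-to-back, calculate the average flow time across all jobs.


Completion times:
  J1: completes at 15
  J2: completes at 31
  J3: completes at 49
  J4: completes at 60
  J5: completes at 73
Sum = 228
Average = 228/5
= 45.60


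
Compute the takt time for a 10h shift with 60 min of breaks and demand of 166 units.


Available = 10×60 - 60 = 540 min
Takt time = 540 / 166
= 3.25 min/unit


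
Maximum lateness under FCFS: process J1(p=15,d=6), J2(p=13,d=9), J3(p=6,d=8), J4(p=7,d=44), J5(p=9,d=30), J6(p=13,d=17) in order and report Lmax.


Lateness per job (L = C - d):
  J1: C=15, d=6, L=9
  J2: C=28, d=9, L=19
  J3: C=34, d=8, L=26
  J4: C=41, d=44, L=-3
  J5: C=50, d=30, L=20
  J6: C=63, d=17, L=46
Lmax = max(9, 19, 26, -3, 20, 46)
= 46


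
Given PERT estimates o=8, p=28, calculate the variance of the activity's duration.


σ² = ((p - o) / 6)² = (p - o)² / 36
= (28 - 8)² / 36
= 20² / 36
= 400 / 36
= 11.1111


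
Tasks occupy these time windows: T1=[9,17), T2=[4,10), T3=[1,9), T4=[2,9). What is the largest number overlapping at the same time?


Check each time point for overlaps:
  t=4: 3 tasks active (T2, T3, T4)
Max concurrent = 3


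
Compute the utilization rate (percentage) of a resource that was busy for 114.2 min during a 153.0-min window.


Utilization = busy / total × 100
= 114.2 / 153.0 × 100
= 74.6%


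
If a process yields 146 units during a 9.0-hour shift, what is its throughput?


Throughput = units / time
= 146 / 9.0
= 16.2 units/hour


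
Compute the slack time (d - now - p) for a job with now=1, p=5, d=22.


Slack = due - current_time - processing
= 22 - 1 - 5
= 16


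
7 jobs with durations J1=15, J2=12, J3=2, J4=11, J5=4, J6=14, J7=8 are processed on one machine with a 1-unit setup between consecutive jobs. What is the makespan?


Makespan = Σ processing + (n-1) × setup
= (15 + 12 + 2 + 11 + 4 + 14 + 8) + (7-1)×1
= 66 + 6
= 72 time units


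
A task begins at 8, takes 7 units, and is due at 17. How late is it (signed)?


Completion = 8 + 7 = 15
Lateness = C - d = 15 - 17
= -2


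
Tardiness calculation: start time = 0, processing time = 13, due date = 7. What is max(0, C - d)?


Completion = start + processing = 0 + 13 = 13
Tardiness = max(0, C - d) = max(0, 13 - 7)
= max(0, 6)
= 6


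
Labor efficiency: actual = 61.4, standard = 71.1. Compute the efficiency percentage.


Efficiency = (actual / standard) × 100
= (61.4 / 71.1) × 100
= 86.4%


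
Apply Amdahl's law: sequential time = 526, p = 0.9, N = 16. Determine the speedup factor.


Amdahl's law: T_p = T × ((1-p) + p/N)
= 526 × ((1-0.9) + 0.9/16)
= 526 × (0.10 + 0.0563)
= 526 × 0.1562
= 82.19
Speedup = 526/82.19
= 6.40×


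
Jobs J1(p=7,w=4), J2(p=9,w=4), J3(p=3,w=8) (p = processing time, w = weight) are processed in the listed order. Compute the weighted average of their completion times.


Completion times:
  J1: C=7, w×C=4×7=28
  J2: C=16, w×C=4×16=64
  J3: C=19, w×C=8×19=152
Sum w×C = 244
Sum w = 16
Weighted avg = 244/16
= 15.25


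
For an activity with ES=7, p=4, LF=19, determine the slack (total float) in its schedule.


EF = ES + duration = 7 + 4 = 11
LS = LF - duration = 19 - 4 = 15
Total Float = LF - EF = 19 - 11
(or LS - ES = 15 - 7)
= 8


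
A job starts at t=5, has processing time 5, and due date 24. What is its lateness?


Completion = 5 + 5 = 10
Lateness = C - d = 10 - 24
= -14


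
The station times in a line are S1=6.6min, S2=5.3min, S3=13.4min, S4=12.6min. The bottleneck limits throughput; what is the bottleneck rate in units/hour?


Bottleneck = longest station time
Station times: [6.6, 5.3, 13.4, 12.6]
Max = 13.4 min
Rate = 60 / 13.4
= 4.48 units/hour (bottleneck: 13.4min)


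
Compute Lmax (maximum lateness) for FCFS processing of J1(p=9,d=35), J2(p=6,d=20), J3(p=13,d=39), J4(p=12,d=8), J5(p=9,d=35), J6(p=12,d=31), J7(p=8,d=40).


Lateness per job (L = C - d):
  J1: C=9, d=35, L=-26
  J2: C=15, d=20, L=-5
  J3: C=28, d=39, L=-11
  J4: C=40, d=8, L=32
  J5: C=49, d=35, L=14
  J6: C=61, d=31, L=30
  J7: C=69, d=40, L=29
Lmax = max(-26, -5, -11, 32, 14, 30, 29)
= 32


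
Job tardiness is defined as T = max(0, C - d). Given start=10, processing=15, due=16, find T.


Completion = start + processing = 10 + 15 = 25
Tardiness = max(0, C - d) = max(0, 25 - 16)
= max(0, 9)
= 9


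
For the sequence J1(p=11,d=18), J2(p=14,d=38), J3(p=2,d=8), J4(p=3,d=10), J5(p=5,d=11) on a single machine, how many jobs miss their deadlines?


Completion vs due date:
  J1: C=11, d=18 → on time
  J2: C=25, d=38 → on time
  J3: C=27, d=8 → TARDY
  J4: C=30, d=10 → TARDY
  J5: C=35, d=11 → TARDY
Tardy jobs: J3, J4, J5
Count = 3


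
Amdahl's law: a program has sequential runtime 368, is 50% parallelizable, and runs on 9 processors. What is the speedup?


Amdahl's law: T_p = T × ((1-p) + p/N)
= 368 × ((1-0.5) + 0.5/9)
= 368 × (0.50 + 0.0556)
= 368 × 0.5556
= 204.44
Speedup = 368/204.44
= 1.80×


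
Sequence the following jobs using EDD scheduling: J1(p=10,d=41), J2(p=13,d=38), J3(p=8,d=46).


EDD: sort by earliest due date
  J2: d=38, p=13
  J1: d=41, p=10
  J3: d=46, p=8
Order: J2 → J1 → J3


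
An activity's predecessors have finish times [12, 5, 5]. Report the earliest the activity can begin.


ES = max of all predecessor completion times
Predecessors: [12, 5, 5]
ES = max(12, 5, 5)
= 12


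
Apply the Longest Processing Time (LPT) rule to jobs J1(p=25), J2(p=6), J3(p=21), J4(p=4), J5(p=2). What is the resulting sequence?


LPT: sort by longest processing time first
  J1: p=25
  J3: p=21
  J2: p=6
  J4: p=4
  J5: p=2
Order: J1 → J3 → J2 → J4 → J5


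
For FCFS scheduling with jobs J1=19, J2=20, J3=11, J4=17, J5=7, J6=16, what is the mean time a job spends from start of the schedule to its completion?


Completion times:
  J1: completes at 19
  J2: completes at 39
  J3: completes at 50
  J4: completes at 67
  J5: completes at 74
  J6: completes at 90
Sum = 339
Average = 339/6
= 56.50


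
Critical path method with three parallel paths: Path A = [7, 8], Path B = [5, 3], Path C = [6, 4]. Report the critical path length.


Path A: 7 + 8 = 15
Path B: 5 + 3 = 8
Path C: 6 + 4 = 10
Critical path = longest = max(15, 8, 10)
= 15 (Path A)


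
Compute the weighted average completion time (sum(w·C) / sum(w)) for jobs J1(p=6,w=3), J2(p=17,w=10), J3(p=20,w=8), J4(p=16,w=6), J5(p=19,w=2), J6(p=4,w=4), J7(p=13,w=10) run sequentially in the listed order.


Completion times:
  J1: C=6, w×C=3×6=18
  J2: C=23, w×C=10×23=230
  J3: C=43, w×C=8×43=344
  J4: C=59, w×C=6×59=354
  J5: C=78, w×C=2×78=156
  J6: C=82, w×C=4×82=328
  J7: C=95, w×C=10×95=950
Sum w×C = 2380
Sum w = 43
Weighted avg = 2380/43
= 55.35


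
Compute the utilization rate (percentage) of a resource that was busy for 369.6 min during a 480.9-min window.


Utilization = busy / total × 100
= 369.6 / 480.9 × 100
= 76.9%


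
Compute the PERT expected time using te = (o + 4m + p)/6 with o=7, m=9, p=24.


te = (o + 4m + p) / 6
= (7 + 4×9 + 24) / 6
= (7 + 36 + 24) / 6
= 67 / 6
= 11.17


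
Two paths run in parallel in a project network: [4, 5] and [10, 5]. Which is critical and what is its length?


Path A: 4 + 5 = 9
Path B: 10 + 5 = 15
Critical path = longest = max(9, 15)
= 15 (Path B)


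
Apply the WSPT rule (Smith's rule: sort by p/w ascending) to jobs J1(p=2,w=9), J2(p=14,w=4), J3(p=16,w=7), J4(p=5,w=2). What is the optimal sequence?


WSPT (Smith's rule): sort by p/w ascending
  J1: p/w = 2/9 = 0.222
  J3: p/w = 16/7 = 2.286
  J4: p/w = 5/2 = 2.500
  J2: p/w = 14/4 = 3.500
Order: J1 → J3 → J4 → J2


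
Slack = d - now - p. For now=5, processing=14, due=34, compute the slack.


Slack = due - current_time - processing
= 34 - 5 - 14
= 15


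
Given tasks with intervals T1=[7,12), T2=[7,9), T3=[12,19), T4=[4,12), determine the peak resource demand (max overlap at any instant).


Check each time point for overlaps:
  t=7: 3 tasks active (T1, T2, T4)
Max concurrent = 3


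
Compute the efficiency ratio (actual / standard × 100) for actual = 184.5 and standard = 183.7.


Efficiency = (actual / standard) × 100
= (184.5 / 183.7) × 100
= 100.4%


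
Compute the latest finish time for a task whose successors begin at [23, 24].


LF = min of all successor start times
Successors start at: [23, 24]
LF = min(23, 24)
= 23


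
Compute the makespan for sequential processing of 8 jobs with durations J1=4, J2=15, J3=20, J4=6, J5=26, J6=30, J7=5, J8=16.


Sequential makespan: sum all processing times
= 4 + 15 + 20 + 6 + 26 + 30 + 5 + 16
= 122 time units


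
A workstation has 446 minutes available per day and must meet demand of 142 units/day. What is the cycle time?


Cycle time = available time / demand
= 446 / 142
= 3.14 min/unit


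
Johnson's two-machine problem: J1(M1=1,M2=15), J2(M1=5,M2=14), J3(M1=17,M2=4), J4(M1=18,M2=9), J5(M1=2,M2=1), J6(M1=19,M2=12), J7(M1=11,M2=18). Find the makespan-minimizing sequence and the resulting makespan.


Johnson's rule:
Group 1 (M1≤M2, sort by M1): ['J1', 'J2', 'J7']
Group 2 (M1>M2, sort desc M2): ['J6', 'J4', 'J3', 'J5']
Sequence: J1 → J2 → J7 → J6 → J4 → J3 → J5
Makespan calculation:
  J1: M1 done=1, M2 done=16
  J2: M1 done=6, M2 done=30
  J7: M1 done=17, M2 done=48
  J6: M1 done=36, M2 done=60
  J4: M1 done=54, M2 done=69
  J3: M1 done=71, M2 done=75
  J5: M1 done=73, M2 done=76
= Sequence: J1 → J2 → J7 → J6 → J4 → J3 → J5, Makespan: 76


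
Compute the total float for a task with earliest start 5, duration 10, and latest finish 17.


EF = ES + duration = 5 + 10 = 15
LS = LF - duration = 17 - 10 = 7
Total Float = LF - EF = 17 - 15
(or LS - ES = 7 - 5)
= 2


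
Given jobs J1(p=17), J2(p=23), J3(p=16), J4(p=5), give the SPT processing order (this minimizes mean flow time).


SPT: sort by shortest processing time
  J4: p=5
  J3: p=16
  J1: p=17
  J2: p=23
Order: J4 → J3 → J1 → J2


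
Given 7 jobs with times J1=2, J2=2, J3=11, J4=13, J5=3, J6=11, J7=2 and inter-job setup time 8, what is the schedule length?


Makespan = Σ processing + (n-1) × setup
= (2 + 2 + 11 + 13 + 3 + 11 + 2) + (7-1)×8
= 44 + 48
= 92 time units


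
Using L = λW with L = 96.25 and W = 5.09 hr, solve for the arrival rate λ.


Little's law: L = λW → λ = L / W
= 96.25 / 5.09
= 18.91 per hour


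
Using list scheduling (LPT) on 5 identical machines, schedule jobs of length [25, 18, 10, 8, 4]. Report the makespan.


Jobs (LPT sorted): [25, 18, 10, 8, 4]
Machines: 5
  J=25 → Machine 1 (load: 0+25=25)
  J=18 → Machine 2 (load: 0+18=18)
  J=10 → Machine 3 (load: 0+10=10)
  J=8 → Machine 4 (load: 0+8=8)
  J=4 → Machine 5 (load: 0+4=4)
Machine loads: [25, 18, 10, 8, 4]
Makespan = max = 25 time units


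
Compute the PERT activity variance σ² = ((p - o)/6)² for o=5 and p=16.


σ² = ((p - o) / 6)² = (p - o)² / 36
= (16 - 5)² / 36
= 11² / 36
= 121 / 36
= 3.3611


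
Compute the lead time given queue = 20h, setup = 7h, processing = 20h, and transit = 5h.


Lead time = queue + setup + processing + transit
= 20 + 7 + 20 + 5
= 52 hours


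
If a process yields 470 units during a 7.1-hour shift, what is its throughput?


Throughput = units / time
= 470 / 7.1
= 66.2 units/hour


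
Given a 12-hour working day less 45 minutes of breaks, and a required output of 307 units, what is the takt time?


Available = 12×60 - 45 = 675 min
Takt time = 675 / 307
= 2.20 min/unit


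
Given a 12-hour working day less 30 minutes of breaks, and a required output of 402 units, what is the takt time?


Available = 12×60 - 30 = 690 min
Takt time = 690 / 402
= 1.72 min/unit


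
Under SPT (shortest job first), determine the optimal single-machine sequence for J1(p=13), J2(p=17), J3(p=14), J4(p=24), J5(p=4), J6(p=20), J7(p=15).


SPT: sort by shortest processing time
  J5: p=4
  J1: p=13
  J3: p=14
  J7: p=15
  J2: p=17
  J6: p=20
  J4: p=24
Order: J5 → J1 → J3 → J7 → J2 → J6 → J4


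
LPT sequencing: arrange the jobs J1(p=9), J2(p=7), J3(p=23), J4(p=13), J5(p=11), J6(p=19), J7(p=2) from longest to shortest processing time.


LPT: sort by longest processing time first
  J3: p=23
  J6: p=19
  J4: p=13
  J5: p=11
  J1: p=9
  J2: p=7
  J7: p=2
Order: J3 → J6 → J4 → J5 → J1 → J2 → J7


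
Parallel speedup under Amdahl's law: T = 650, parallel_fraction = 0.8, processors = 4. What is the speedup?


Amdahl's law: T_p = T × ((1-p) + p/N)
= 650 × ((1-0.8) + 0.8/4)
= 650 × (0.20 + 0.2000)
= 650 × 0.4000
= 260.00
Speedup = 650/260.00
= 2.50×


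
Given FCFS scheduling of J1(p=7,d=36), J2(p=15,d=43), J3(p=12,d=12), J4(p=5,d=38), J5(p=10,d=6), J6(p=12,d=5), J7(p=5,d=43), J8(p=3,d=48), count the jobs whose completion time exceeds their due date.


Completion vs due date:
  J1: C=7, d=36 → on time
  J2: C=22, d=43 → on time
  J3: C=34, d=12 → TARDY
  J4: C=39, d=38 → TARDY
  J5: C=49, d=6 → TARDY
  J6: C=61, d=5 → TARDY
  J7: C=66, d=43 → TARDY
  J8: C=69, d=48 → TARDY
Tardy jobs: J3, J4, J5, J6, J7, J8
Count = 6


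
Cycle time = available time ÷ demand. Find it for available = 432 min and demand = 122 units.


Cycle time = available time / demand
= 432 / 122
= 3.54 min/unit


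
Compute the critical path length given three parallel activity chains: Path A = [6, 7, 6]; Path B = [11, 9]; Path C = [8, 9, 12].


Path A: 6 + 7 + 6 = 19
Path B: 11 + 9 = 20
Path C: 8 + 9 + 12 = 29
Critical path = longest = max(19, 20, 29)
= 29 (Path C)


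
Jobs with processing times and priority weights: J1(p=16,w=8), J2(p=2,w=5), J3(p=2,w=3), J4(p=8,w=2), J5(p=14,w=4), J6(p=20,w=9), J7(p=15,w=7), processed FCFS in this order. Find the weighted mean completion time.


Completion times:
  J1: C=16, w×C=8×16=128
  J2: C=18, w×C=5×18=90
  J3: C=20, w×C=3×20=60
  J4: C=28, w×C=2×28=56
  J5: C=42, w×C=4×42=168
  J6: C=62, w×C=9×62=558
  J7: C=77, w×C=7×77=539
Sum w×C = 1599
Sum w = 38
Weighted avg = 1599/38
= 42.08


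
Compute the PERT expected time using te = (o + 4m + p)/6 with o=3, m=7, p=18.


te = (o + 4m + p) / 6
= (3 + 4×7 + 18) / 6
= (3 + 28 + 18) / 6
= 49 / 6
= 8.17


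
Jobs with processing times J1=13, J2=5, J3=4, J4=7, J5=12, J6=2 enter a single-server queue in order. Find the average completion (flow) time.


Completion times:
  J1: completes at 13
  J2: completes at 18
  J3: completes at 22
  J4: completes at 29
  J5: completes at 41
  J6: completes at 43
Sum = 166
Average = 166/6
= 27.67


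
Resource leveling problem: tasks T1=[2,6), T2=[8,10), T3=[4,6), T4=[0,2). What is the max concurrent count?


Check each time point for overlaps:
  t=4: 2 tasks active (T1, T3)
Max concurrent = 2


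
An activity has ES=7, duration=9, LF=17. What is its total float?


EF = ES + duration = 7 + 9 = 16
LS = LF - duration = 17 - 9 = 8
Total Float = LF - EF = 17 - 16
(or LS - ES = 8 - 7)
= 1


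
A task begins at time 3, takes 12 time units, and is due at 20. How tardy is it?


Completion = start + processing = 3 + 12 = 15
Tardiness = max(0, C - d) = max(0, 15 - 20)
= max(0, -5)
= 0


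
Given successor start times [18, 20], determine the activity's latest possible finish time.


LF = min of all successor start times
Successors start at: [18, 20]
LF = min(18, 20)
= 18


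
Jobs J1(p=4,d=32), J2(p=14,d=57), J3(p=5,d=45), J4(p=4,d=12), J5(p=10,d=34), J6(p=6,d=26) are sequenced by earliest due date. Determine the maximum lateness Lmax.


EDD order: J4 → J6 → J1 → J5 → J3 → J2
Completion and lateness:
  J4: C=4, d=12, L=4-12=-8
  J6: C=10, d=26, L=10-26=-16
  J1: C=14, d=32, L=14-32=-18
  J5: C=24, d=34, L=24-34=-10
  J3: C=29, d=45, L=29-45=-16
  J2: C=43, d=57, L=43-57=-14
Lmax = max(-8, -16, -18, -10, -16, -14)
= -8


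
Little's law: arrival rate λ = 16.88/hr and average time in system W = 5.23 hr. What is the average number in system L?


Little's law: L = λ × W
= 16.88 × 5.23
= 88.28


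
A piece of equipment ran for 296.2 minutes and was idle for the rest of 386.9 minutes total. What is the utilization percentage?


Utilization = busy / total × 100
= 296.2 / 386.9 × 100
= 76.6%


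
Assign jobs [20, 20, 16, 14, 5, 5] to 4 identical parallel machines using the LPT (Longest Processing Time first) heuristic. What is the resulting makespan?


Jobs (LPT sorted): [20, 20, 16, 14, 5, 5]
Machines: 4
  J=20 → Machine 1 (load: 0+20=20)
  J=20 → Machine 2 (load: 0+20=20)
  J=16 → Machine 3 (load: 0+16=16)
  J=14 → Machine 4 (load: 0+14=14)
  J=5 → Machine 4 (load: 14+5=19)
  J=5 → Machine 3 (load: 16+5=21)
Machine loads: [20, 20, 21, 19]
Makespan = max = 21 time units


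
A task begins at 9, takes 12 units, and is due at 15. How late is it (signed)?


Completion = 9 + 12 = 21
Lateness = C - d = 21 - 15
= 6


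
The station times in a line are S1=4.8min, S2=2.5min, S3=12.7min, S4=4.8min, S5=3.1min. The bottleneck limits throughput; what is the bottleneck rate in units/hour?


Bottleneck = longest station time
Station times: [4.8, 2.5, 12.7, 4.8, 3.1]
Max = 12.7 min
Rate = 60 / 12.7
= 4.72 units/hour (bottleneck: 12.7min)


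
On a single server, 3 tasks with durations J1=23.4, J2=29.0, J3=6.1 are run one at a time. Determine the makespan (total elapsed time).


Sequential makespan: sum all processing times
= 23.4 + 29.0 + 6.1
= 58.5 time units


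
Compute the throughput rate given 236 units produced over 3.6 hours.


Throughput = units / time
= 236 / 3.6
= 65.6 units/hour


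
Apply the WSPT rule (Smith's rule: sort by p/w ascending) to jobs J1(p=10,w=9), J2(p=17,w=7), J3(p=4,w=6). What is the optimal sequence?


WSPT (Smith's rule): sort by p/w ascending
  J3: p/w = 4/6 = 0.667
  J1: p/w = 10/9 = 1.111
  J2: p/w = 17/7 = 2.429
Order: J3 → J1 → J2


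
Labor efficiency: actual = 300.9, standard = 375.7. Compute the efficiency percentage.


Efficiency = (actual / standard) × 100
= (300.9 / 375.7) × 100
= 80.1%


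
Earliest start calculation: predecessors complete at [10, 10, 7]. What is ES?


ES = max of all predecessor completion times
Predecessors: [10, 10, 7]
ES = max(10, 10, 7)
= 10


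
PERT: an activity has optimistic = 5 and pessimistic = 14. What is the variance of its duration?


σ² = ((p - o) / 6)² = (p - o)² / 36
= (14 - 5)² / 36
= 9² / 36
= 81 / 36
= 2.2500


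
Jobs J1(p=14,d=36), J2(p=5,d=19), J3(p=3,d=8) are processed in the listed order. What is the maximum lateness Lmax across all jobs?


Lateness per job (L = C - d):
  J1: C=14, d=36, L=-22
  J2: C=19, d=19, L=0
  J3: C=22, d=8, L=14
Lmax = max(-22, 0, 14)
= 14


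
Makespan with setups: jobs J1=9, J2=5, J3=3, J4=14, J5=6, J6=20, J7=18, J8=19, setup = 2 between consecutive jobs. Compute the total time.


Makespan = Σ processing + (n-1) × setup
= (9 + 5 + 3 + 14 + 6 + 20 + 18 + 19) + (8-1)×2
= 94 + 14
= 108 time units


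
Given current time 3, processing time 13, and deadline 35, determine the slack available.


Slack = due - current_time - processing
= 35 - 3 - 13
= 19


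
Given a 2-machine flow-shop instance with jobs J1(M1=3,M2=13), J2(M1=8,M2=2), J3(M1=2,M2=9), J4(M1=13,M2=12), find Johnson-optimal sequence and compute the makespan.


Johnson's rule:
Group 1 (M1≤M2, sort by M1): ['J3', 'J1']
Group 2 (M1>M2, sort desc M2): ['J4', 'J2']
Sequence: J3 → J1 → J4 → J2
Makespan calculation:
  J3: M1 done=2, M2 done=11
  J1: M1 done=5, M2 done=24
  J4: M1 done=18, M2 done=36
  J2: M1 done=26, M2 done=38
= Sequence: J3 → J1 → J4 → J2, Makespan: 38


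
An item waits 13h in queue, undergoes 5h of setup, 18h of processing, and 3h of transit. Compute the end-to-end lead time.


Lead time = queue + setup + processing + transit
= 13 + 5 + 18 + 3
= 39 hours


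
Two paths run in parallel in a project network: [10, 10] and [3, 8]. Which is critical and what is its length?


Path A: 10 + 10 = 20
Path B: 3 + 8 = 11
Critical path = longest = max(20, 11)
= 20 (Path A)


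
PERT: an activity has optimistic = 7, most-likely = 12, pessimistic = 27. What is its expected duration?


te = (o + 4m + p) / 6
= (7 + 4×12 + 27) / 6
= (7 + 48 + 27) / 6
= 82 / 6
= 13.67


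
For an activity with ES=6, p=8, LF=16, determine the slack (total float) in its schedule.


EF = ES + duration = 6 + 8 = 14
LS = LF - duration = 16 - 8 = 8
Total Float = LF - EF = 16 - 14
(or LS - ES = 8 - 6)
= 2


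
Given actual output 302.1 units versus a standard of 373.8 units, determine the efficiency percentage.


Efficiency = (actual / standard) × 100
= (302.1 / 373.8) × 100
= 80.8%


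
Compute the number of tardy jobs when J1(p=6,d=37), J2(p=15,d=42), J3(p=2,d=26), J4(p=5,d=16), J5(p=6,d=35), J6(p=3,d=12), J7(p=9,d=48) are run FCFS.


Completion vs due date:
  J1: C=6, d=37 → on time
  J2: C=21, d=42 → on time
  J3: C=23, d=26 → on time
  J4: C=28, d=16 → TARDY
  J5: C=34, d=35 → on time
  J6: C=37, d=12 → TARDY
  J7: C=46, d=48 → on time
Tardy jobs: J4, J6
Count = 2


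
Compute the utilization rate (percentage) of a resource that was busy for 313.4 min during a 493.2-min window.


Utilization = busy / total × 100
= 313.4 / 493.2 × 100
= 63.5%


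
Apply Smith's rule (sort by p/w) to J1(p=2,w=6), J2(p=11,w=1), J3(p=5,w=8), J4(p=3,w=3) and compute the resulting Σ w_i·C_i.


WSPT order (by p/w): J1 → J3 → J4 → J2
  J1: C=2, w·C=6×2=12
  J3: C=7, w·C=8×7=56
  J4: C=10, w·C=3×10=30
  J2: C=21, w·C=1×21=21
Σ w·C = 119
= 119


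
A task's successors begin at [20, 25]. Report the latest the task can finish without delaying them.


LF = min of all successor start times
Successors start at: [20, 25]
LF = min(20, 25)
= 20


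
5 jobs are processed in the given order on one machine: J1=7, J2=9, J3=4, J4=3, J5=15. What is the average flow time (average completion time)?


Completion times:
  J1: completes at 7
  J2: completes at 16
  J3: completes at 20
  J4: completes at 23
  J5: completes at 38
Sum = 104
Average = 104/5
= 20.80


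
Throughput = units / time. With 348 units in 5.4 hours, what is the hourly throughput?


Throughput = units / time
= 348 / 5.4
= 64.4 units/hour


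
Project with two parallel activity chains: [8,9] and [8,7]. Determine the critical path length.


Path A: 8 + 9 = 17
Path B: 8 + 7 = 15
Critical path = longest = max(17, 15)
= 17 (Path A)


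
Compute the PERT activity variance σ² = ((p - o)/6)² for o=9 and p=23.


σ² = ((p - o) / 6)² = (p - o)² / 36
= (23 - 9)² / 36
= 14² / 36
= 196 / 36
= 5.4444


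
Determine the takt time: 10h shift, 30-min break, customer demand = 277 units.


Available = 10×60 - 30 = 570 min
Takt time = 570 / 277
= 2.06 min/unit


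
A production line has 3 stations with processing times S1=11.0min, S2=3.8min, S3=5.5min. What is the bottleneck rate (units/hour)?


Bottleneck = longest station time
Station times: [11.0, 3.8, 5.5]
Max = 11.0 min
Rate = 60 / 11.0
= 5.45 units/hour (bottleneck: 11.0min)


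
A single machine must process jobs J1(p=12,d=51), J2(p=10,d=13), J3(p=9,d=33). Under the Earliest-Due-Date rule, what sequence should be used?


EDD: sort by earliest due date
  J2: d=13, p=10
  J3: d=33, p=9
  J1: d=51, p=12
Order: J2 → J3 → J1


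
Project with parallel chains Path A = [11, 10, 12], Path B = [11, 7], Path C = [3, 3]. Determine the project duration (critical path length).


Path A: 11 + 10 + 12 = 33
Path B: 11 + 7 = 18
Path C: 3 + 3 = 6
Critical path = longest = max(33, 18, 6)
= 33 (Path A)


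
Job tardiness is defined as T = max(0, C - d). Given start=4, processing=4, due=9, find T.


Completion = start + processing = 4 + 4 = 8
Tardiness = max(0, C - d) = max(0, 8 - 9)
= max(0, -1)
= 0


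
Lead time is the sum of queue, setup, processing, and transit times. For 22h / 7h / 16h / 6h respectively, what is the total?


Lead time = queue + setup + processing + transit
= 22 + 7 + 16 + 6
= 51 hours


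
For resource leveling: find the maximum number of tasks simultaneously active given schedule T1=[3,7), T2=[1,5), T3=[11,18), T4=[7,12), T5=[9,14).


Check each time point for overlaps:
  t=11: 3 tasks active (T3, T4, T5)
Max concurrent = 3


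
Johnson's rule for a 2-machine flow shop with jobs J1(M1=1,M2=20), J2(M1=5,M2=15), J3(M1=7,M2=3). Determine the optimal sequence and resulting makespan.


Johnson's rule:
Group 1 (M1≤M2, sort by M1): ['J1', 'J2']
Group 2 (M1>M2, sort desc M2): ['J3']
Sequence: J1 → J2 → J3
Makespan calculation:
  J1: M1 done=1, M2 done=21
  J2: M1 done=6, M2 done=36
  J3: M1 done=13, M2 done=39
= Sequence: J1 → J2 → J3, Makespan: 39


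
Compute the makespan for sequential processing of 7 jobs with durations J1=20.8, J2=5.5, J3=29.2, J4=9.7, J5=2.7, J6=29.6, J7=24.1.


Sequential makespan: sum all processing times
= 20.8 + 5.5 + 29.2 + 9.7 + 2.7 + 29.6 + 24.1
= 121.6 time units


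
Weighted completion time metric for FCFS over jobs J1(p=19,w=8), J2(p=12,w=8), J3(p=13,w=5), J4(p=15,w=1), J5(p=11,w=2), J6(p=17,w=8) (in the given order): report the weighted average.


Completion times:
  J1: C=19, w×C=8×19=152
  J2: C=31, w×C=8×31=248
  J3: C=44, w×C=5×44=220
  J4: C=59, w×C=1×59=59
  J5: C=70, w×C=2×70=140
  J6: C=87, w×C=8×87=696
Sum w×C = 1515
Sum w = 32
Weighted avg = 1515/32
= 47.34


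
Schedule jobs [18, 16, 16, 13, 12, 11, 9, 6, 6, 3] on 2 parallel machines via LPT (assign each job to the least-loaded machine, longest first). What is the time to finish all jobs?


Jobs (LPT sorted): [18, 16, 16, 13, 12, 11, 9, 6, 6, 3]
Machines: 2
  J=18 → Machine 1 (load: 0+18=18)
  J=16 → Machine 2 (load: 0+16=16)
  J=16 → Machine 2 (load: 16+16=32)
  J=13 → Machine 1 (load: 18+13=31)
  J=12 → Machine 1 (load: 31+12=43)
  J=11 → Machine 2 (load: 32+11=43)
  J=9 → Machine 1 (load: 43+9=52)
  J=6 → Machine 2 (load: 43+6=49)
  J=6 → Machine 2 (load: 49+6=55)
  J=3 → Machine 1 (load: 52+3=55)
Machine loads: [55, 55]
Makespan = max = 55 time units


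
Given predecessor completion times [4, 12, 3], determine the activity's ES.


ES = max of all predecessor completion times
Predecessors: [4, 12, 3]
ES = max(4, 12, 3)
= 12


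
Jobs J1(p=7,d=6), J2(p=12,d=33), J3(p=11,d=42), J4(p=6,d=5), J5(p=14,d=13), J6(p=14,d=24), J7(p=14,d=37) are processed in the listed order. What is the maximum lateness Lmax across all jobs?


Lateness per job (L = C - d):
  J1: C=7, d=6, L=1
  J2: C=19, d=33, L=-14
  J3: C=30, d=42, L=-12
  J4: C=36, d=5, L=31
  J5: C=50, d=13, L=37
  J6: C=64, d=24, L=40
  J7: C=78, d=37, L=41
Lmax = max(1, -14, -12, 31, 37, 40, 41)
= 41


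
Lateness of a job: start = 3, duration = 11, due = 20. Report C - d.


Completion = 3 + 11 = 14
Lateness = C - d = 14 - 20
= -6


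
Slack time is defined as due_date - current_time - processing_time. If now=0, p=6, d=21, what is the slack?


Slack = due - current_time - processing
= 21 - 0 - 6
= 15


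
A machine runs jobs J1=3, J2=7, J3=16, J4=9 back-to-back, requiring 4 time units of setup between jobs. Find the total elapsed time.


Makespan = Σ processing + (n-1) × setup
= (3 + 7 + 16 + 9) + (4-1)×4
= 35 + 12
= 47 time units


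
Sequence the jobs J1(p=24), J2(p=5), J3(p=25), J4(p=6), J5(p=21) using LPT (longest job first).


LPT: sort by longest processing time first
  J3: p=25
  J1: p=24
  J5: p=21
  J4: p=6
  J2: p=5
Order: J3 → J1 → J5 → J4 → J2


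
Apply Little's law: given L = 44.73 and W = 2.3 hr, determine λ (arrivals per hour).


Little's law: L = λW → λ = L / W
= 44.73 / 2.3
= 19.45 per hour


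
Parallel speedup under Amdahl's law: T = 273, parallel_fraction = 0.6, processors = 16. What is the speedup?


Amdahl's law: T_p = T × ((1-p) + p/N)
= 273 × ((1-0.6) + 0.6/16)
= 273 × (0.40 + 0.0375)
= 273 × 0.4375
= 119.44
Speedup = 273/119.44
= 2.29×


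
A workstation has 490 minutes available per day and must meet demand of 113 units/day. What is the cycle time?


Cycle time = available time / demand
= 490 / 113
= 4.34 min/unit


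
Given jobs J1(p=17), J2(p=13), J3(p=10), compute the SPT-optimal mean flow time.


SPT order: J3 → J2 → J1
Completion times:
  J3: C=10
  J2: C=23
  J1: C=40
Sum = 73, n = 3
Mean flow = 73/3
= 24.33


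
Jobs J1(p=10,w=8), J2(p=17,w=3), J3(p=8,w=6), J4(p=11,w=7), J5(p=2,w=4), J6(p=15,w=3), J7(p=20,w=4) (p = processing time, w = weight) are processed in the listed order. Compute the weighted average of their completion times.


Completion times:
  J1: C=10, w×C=8×10=80
  J2: C=27, w×C=3×27=81
  J3: C=35, w×C=6×35=210
  J4: C=46, w×C=7×46=322
  J5: C=48, w×C=4×48=192
  J6: C=63, w×C=3×63=189
  J7: C=83, w×C=4×83=332
Sum w×C = 1406
Sum w = 35
Weighted avg = 1406/35
= 40.17


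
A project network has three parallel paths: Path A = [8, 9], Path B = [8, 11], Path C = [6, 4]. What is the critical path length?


Path A: 8 + 9 = 17
Path B: 8 + 11 = 19
Path C: 6 + 4 = 10
Critical path = longest = max(17, 19, 10)
= 19 (Path B)


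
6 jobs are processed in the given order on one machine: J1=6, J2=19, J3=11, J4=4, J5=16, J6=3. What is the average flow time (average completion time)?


Completion times:
  J1: completes at 6
  J2: completes at 25
  J3: completes at 36
  J4: completes at 40
  J5: completes at 56
  J6: completes at 59
Sum = 222
Average = 222/6
= 37.00


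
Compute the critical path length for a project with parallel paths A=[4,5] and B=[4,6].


Path A: 4 + 5 = 9
Path B: 4 + 6 = 10
Critical path = longest = max(9, 10)
= 10 (Path B)


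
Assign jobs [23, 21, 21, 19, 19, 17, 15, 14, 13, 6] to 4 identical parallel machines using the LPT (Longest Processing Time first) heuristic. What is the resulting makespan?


Jobs (LPT sorted): [23, 21, 21, 19, 19, 17, 15, 14, 13, 6]
Machines: 4
  J=23 → Machine 1 (load: 0+23=23)
  J=21 → Machine 2 (load: 0+21=21)
  J=21 → Machine 3 (load: 0+21=21)
  J=19 → Machine 4 (load: 0+19=19)
  J=19 → Machine 4 (load: 19+19=38)
  J=17 → Machine 2 (load: 21+17=38)
  J=15 → Machine 3 (load: 21+15=36)
  J=14 → Machine 1 (load: 23+14=37)
  J=13 → Machine 3 (load: 36+13=49)
  J=6 → Machine 1 (load: 37+6=43)
Machine loads: [43, 38, 49, 38]
Makespan = max = 49 time units


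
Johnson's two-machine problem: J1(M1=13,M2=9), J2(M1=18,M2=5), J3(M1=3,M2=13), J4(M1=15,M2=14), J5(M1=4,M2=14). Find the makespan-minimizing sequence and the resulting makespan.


Johnson's rule:
Group 1 (M1≤M2, sort by M1): ['J3', 'J5']
Group 2 (M1>M2, sort desc M2): ['J4', 'J1', 'J2']
Sequence: J3 → J5 → J4 → J1 → J2
Makespan calculation:
  J3: M1 done=3, M2 done=16
  J5: M1 done=7, M2 done=30
  J4: M1 done=22, M2 done=44
  J1: M1 done=35, M2 done=53
  J2: M1 done=53, M2 done=58
= Sequence: J3 → J5 → J4 → J1 → J2, Makespan: 58


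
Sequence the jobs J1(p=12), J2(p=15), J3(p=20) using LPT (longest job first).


LPT: sort by longest processing time first
  J3: p=20
  J2: p=15
  J1: p=12
Order: J3 → J2 → J1


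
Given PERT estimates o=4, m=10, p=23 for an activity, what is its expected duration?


te = (o + 4m + p) / 6
= (4 + 4×10 + 23) / 6
= (4 + 40 + 23) / 6
= 67 / 6
= 11.17


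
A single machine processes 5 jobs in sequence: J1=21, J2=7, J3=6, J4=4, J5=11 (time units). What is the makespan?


Sequential makespan: sum all processing times
= 21 + 7 + 6 + 4 + 11
= 49 time units


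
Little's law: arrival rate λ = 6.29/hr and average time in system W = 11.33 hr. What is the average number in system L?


Little's law: L = λ × W
= 6.29 × 11.33
= 71.27


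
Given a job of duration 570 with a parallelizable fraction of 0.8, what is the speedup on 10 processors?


Amdahl's law: T_p = T × ((1-p) + p/N)
= 570 × ((1-0.8) + 0.8/10)
= 570 × (0.20 + 0.0800)
= 570 × 0.2800
= 159.60
Speedup = 570/159.60
= 3.57×


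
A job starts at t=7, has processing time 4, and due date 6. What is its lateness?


Completion = 7 + 4 = 11
Lateness = C - d = 11 - 6
= 5


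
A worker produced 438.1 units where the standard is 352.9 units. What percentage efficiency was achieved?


Efficiency = (actual / standard) × 100
= (438.1 / 352.9) × 100
= 124.1%


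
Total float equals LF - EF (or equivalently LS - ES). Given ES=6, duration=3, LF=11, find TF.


EF = ES + duration = 6 + 3 = 9
LS = LF - duration = 11 - 3 = 8
Total Float = LF - EF = 11 - 9
(or LS - ES = 8 - 6)
= 2


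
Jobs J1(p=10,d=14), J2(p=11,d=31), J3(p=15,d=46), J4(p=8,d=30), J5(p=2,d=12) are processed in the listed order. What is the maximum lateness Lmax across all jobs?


Lateness per job (L = C - d):
  J1: C=10, d=14, L=-4
  J2: C=21, d=31, L=-10
  J3: C=36, d=46, L=-10
  J4: C=44, d=30, L=14
  J5: C=46, d=12, L=34
Lmax = max(-4, -10, -10, 14, 34)
= 34


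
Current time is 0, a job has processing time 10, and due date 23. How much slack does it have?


Slack = due - current_time - processing
= 23 - 0 - 10
= 13


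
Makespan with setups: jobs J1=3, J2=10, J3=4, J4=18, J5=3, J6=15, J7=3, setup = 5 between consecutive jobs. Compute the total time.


Makespan = Σ processing + (n-1) × setup
= (3 + 10 + 4 + 18 + 3 + 15 + 3) + (7-1)×5
= 56 + 30
= 86 time units


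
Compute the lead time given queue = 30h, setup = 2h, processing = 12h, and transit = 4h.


Lead time = queue + setup + processing + transit
= 30 + 2 + 12 + 4
= 48 hours


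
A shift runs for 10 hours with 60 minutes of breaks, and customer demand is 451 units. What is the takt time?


Available = 10×60 - 60 = 540 min
Takt time = 540 / 451
= 1.20 min/unit


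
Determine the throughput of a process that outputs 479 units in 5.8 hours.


Throughput = units / time
= 479 / 5.8
= 82.6 units/hour


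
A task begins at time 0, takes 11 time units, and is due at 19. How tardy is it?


Completion = start + processing = 0 + 11 = 11
Tardiness = max(0, C - d) = max(0, 11 - 19)
= max(0, -8)
= 0


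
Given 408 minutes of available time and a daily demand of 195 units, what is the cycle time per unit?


Cycle time = available time / demand
= 408 / 195
= 2.09 min/unit


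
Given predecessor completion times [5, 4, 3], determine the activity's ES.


ES = max of all predecessor completion times
Predecessors: [5, 4, 3]
ES = max(5, 4, 3)
= 5


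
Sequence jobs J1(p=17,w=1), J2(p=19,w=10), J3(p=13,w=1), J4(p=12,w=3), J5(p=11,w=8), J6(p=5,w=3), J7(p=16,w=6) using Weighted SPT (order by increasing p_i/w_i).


WSPT (Smith's rule): sort by p/w ascending
  J5: p/w = 11/8 = 1.375
  J6: p/w = 5/3 = 1.667
  J2: p/w = 19/10 = 1.900
  J7: p/w = 16/6 = 2.667
  J4: p/w = 12/3 = 4.000
  J3: p/w = 13/1 = 13.000
  J1: p/w = 17/1 = 17.000
Order: J5 → J6 → J2 → J7 → J4 → J3 → J1


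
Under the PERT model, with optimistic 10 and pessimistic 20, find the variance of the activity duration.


σ² = ((p - o) / 6)² = (p - o)² / 36
= (20 - 10)² / 36
= 10² / 36
= 100 / 36
= 2.7778


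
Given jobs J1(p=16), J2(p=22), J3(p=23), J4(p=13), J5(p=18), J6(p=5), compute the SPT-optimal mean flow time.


SPT order: J6 → J4 → J1 → J5 → J2 → J3
Completion times:
  J6: C=5
  J4: C=18
  J1: C=34
  J5: C=52
  J2: C=74
  J3: C=97
Sum = 280, n = 6
Mean flow = 280/6
= 46.67


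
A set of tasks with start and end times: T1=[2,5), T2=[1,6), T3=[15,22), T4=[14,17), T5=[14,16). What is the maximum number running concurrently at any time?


Check each time point for overlaps:
  t=15: 3 tasks active (T3, T4, T5)
Max concurrent = 3


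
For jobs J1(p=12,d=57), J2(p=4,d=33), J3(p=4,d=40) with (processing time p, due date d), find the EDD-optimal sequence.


EDD: sort by earliest due date
  J2: d=33, p=4
  J3: d=40, p=4
  J1: d=57, p=12
Order: J2 → J3 → J1


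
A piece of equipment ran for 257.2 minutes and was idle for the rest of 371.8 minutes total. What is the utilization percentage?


Utilization = busy / total × 100
= 257.2 / 371.8 × 100
= 69.2%


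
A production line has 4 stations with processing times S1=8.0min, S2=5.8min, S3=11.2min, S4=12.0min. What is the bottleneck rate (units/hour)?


Bottleneck = longest station time
Station times: [8.0, 5.8, 11.2, 12.0]
Max = 12.0 min
Rate = 60 / 12.0
= 5.00 units/hour (bottleneck: 12.0min)


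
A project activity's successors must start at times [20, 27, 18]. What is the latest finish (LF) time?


LF = min of all successor start times
Successors start at: [20, 27, 18]
LF = min(20, 27, 18)
= 18


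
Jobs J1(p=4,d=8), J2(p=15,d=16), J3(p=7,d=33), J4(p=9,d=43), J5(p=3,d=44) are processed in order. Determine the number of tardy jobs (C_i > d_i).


Completion vs due date:
  J1: C=4, d=8 → on time
  J2: C=19, d=16 → TARDY
  J3: C=26, d=33 → on time
  J4: C=35, d=43 → on time
  J5: C=38, d=44 → on time
Tardy jobs: J2
Count = 1
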